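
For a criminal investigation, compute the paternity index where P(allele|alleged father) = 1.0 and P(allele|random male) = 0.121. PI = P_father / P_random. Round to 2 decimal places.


Paternity Index calculation:
PI = P(allele|father) / P(allele|random)
PI = 1.0 / 0.121
PI = 8.26

8.26


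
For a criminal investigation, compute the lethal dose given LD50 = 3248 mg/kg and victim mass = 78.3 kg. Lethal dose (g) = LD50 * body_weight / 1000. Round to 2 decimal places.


Lethal dose calculation:
Lethal dose = LD50 * body_weight / 1000
= 3248 * 78.3 / 1000
= 254318.4 / 1000
= 254.32 g

254.32


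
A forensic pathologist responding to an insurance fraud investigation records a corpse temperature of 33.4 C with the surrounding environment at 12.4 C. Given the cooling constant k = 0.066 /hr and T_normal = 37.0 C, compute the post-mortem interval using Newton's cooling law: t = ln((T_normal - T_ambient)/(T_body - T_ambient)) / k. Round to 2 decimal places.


Using Newton's law of cooling:
t = ln((T_normal - T_ambient) / (T_body - T_ambient)) / k
T_normal - T_ambient = 24.6
T_body - T_ambient = 21.0
Ratio = 1.171429
ln(ratio) = 0.158224
t = 0.158224 / 0.066 = 2.40 hours

2.40


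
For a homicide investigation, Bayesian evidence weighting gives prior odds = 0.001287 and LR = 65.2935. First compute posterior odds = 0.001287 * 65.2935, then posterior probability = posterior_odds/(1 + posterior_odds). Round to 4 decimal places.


Bayesian evidence evaluation:
Posterior odds = prior_odds * LR = 0.001287 * 65.2935 = 0.08403273
Posterior probability = posterior_odds / (1 + posterior_odds)
= 0.08403273 / (1 + 0.08403273)
= 0.08403273 / 1.08403273
= 0.0775

0.0775


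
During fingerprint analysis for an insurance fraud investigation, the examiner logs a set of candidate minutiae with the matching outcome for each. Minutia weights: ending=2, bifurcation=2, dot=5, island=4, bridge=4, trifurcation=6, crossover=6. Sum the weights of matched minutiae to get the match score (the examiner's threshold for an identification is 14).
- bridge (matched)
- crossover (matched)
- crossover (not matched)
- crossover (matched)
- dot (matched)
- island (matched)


Weighted minutiae match score:
  bridge: matched, +4 (running total 4)
  crossover: matched, +6 (running total 10)
  crossover: not matched, +0
  crossover: matched, +6 (running total 16)
  dot: matched, +5 (running total 21)
  island: matched, +4 (running total 25)
Total score = 25
Threshold = 14; verdict = identification

25


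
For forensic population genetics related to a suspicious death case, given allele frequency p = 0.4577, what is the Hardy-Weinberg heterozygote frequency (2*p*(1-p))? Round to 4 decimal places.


Hardy-Weinberg heterozygote frequency:
q = 1 - p = 1 - 0.4577 = 0.5423
2pq = 2 * 0.4577 * 0.5423 = 0.4964

0.4964


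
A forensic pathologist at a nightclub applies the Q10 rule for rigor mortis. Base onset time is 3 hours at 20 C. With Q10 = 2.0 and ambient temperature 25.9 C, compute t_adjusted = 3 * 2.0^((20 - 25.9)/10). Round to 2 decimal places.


Rigor mortis time adjustment:
Exponent = (T_ref - T_actual) / 10 = (20 - 25.9) / 10 = -0.59
Q10 factor = 2.0^-0.59 = 0.66434
t_adjusted = 3 * 0.66434 = 1.99 hours

1.99


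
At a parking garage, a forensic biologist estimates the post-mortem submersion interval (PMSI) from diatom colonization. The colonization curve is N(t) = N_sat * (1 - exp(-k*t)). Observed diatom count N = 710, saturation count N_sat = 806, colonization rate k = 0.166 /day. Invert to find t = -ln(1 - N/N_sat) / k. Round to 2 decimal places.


PMSI from diatom colonization curve:
N / N_sat = 710 / 806 = 0.880893
1 - N/N_sat = 0.119107
ln(1 - N/N_sat) = -2.127733
t = -ln(1 - N/N_sat) / k = -(-2.127733) / 0.166 = 12.82 days

12.82


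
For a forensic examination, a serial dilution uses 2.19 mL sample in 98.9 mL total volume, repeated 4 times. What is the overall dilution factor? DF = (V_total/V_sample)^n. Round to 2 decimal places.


Dilution factor calculation:
Single dilution = V_total / V_sample = 98.9 / 2.19 ≈ 45.159817
Number of dilutions = 4
Total DF = (98.9 / 2.19)^4 (full precision, rounded at the end) = 4159189.49

4159189.49


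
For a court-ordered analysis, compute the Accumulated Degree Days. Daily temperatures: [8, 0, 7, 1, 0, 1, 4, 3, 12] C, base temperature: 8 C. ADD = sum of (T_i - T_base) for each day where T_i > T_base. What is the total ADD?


Computing ADD day by day:
Day 1: max(0, 8 - 8) = 0
Day 2: max(0, 0 - 8) = 0
Day 3: max(0, 7 - 8) = 0
Day 4: max(0, 1 - 8) = 0
Day 5: max(0, 0 - 8) = 0
Day 6: max(0, 1 - 8) = 0
Day 7: max(0, 4 - 8) = 0
Day 8: max(0, 3 - 8) = 0
Day 9: max(0, 12 - 8) = 4
Total ADD = 4

4


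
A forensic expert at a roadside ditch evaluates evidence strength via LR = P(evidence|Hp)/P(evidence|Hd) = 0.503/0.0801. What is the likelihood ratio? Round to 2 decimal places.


Likelihood ratio calculation:
LR = P(E|Hp) / P(E|Hd)
LR = 0.503 / 0.0801
LR = 6.28

6.28


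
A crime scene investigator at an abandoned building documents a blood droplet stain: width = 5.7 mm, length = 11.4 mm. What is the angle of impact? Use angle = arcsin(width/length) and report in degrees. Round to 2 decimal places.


Blood spatter impact angle calculation:
width / length = 5.7 / 11.4 = 0.5
angle = arcsin(0.5)
angle = 30.00 degrees

30.00


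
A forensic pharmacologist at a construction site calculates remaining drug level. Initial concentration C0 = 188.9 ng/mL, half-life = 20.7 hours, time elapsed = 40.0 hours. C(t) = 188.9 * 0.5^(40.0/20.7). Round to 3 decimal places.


Drug concentration decay:
Number of half-lives = t / t_half = 40.0 / 20.7 = 1.932367
Decay factor = 0.5^1.932367 = 0.26199896
C(t) = 188.9 * 0.26199896 = 49.492 ng/mL

49.492


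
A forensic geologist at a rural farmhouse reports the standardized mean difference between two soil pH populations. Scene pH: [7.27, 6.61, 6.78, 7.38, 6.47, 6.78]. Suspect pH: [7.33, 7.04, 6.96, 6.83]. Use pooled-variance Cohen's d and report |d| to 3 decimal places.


Pooled-variance Cohen's d for soil pH comparison:
Scene mean = 41.29 / 6 = 6.881667
Suspect mean = 28.16 / 4 = 7.04
Scene sample variance s_s^2 = 0.132617
Suspect sample variance s_c^2 = 0.044867
Pooled variance = ((n_s-1)*s_s^2 + (n_c-1)*s_c^2) / (n_s + n_c - 2) = 0.09971
Pooled SD = sqrt(0.09971) = 0.315769
Mean difference = -0.158333
|d| = |-0.158333| / 0.315769 = 0.501

0.501


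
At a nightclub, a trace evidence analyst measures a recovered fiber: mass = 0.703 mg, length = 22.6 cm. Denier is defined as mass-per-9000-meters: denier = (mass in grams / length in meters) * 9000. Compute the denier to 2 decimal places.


Denier calculation:
Mass in grams = 0.703 mg / 1000 = 0.000703 g
Length in meters = 22.6 cm / 100 = 0.226 m
Linear density = mass / length = 0.000703 / 0.226 = 0.00311062 g/m
Denier = (g/m) * 9000 = 0.00311062 * 9000 = 28.00

28.00


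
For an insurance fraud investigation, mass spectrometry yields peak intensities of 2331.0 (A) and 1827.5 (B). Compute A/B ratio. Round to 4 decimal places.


Spectral peak ratio:
Peak A = 2331.0 counts
Peak B = 1827.5 counts
Ratio = 2331.0 / 1827.5 = 1.2755

1.2755


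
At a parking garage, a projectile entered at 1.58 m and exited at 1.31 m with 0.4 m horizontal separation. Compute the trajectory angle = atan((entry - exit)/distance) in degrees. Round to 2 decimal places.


Bullet trajectory angle:
Height difference = 1.58 - 1.31 = 0.27 m
angle = atan(0.27 / 0.4)
angle = atan(0.675)
angle = 34.02 degrees

34.02


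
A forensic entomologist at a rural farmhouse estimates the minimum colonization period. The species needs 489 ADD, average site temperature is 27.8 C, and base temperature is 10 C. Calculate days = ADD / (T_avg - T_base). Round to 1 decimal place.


Insect development time:
Effective temperature = avg_temp - T_base = 27.8 - 10 = 17.8 C
Days = ADD / effective_temp = 489 / 17.8 = 27.5 days

27.5


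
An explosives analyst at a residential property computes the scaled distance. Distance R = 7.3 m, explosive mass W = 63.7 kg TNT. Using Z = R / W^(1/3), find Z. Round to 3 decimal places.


Scaled distance calculation:
W^(1/3) = 63.7^(1/3) = 3.99374
Z = R / W^(1/3) = 7.3 / 3.99374
Z = 1.828 m/kg^(1/3)

1.828


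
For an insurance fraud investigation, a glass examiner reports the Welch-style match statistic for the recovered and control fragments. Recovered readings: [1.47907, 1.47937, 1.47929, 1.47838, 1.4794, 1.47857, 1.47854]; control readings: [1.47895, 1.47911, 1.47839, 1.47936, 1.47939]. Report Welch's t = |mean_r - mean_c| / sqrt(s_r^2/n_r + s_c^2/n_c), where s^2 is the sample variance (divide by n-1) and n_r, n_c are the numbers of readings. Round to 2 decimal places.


Welch's t-criterion for glass RI comparison:
Recovered mean = sum / n_r = 10.35262 / 7 = 1.4789457
Control mean = sum / n_c = 7.3952 / 5 = 1.47904
Recovered sample variance s_r^2 = 1.91029e-07
Control sample variance s_c^2 = 1.651e-07
Welch SE (unpooled) = sqrt(s_r^2/n_r + s_c^2/n_c) = sqrt(2.72898e-08 + 3.302e-08) = sqrt(6.03098e-08) = 0.000245581
|mean_r - mean_c| = 9.42857e-05
t = 9.42857e-05 / 0.000245581 = 0.38

0.38


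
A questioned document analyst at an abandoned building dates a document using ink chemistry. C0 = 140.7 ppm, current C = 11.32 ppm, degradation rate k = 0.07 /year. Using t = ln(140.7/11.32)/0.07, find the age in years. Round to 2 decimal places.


Document age estimation:
C0/C = 140.7 / 11.32 = 12.429329
ln(C0/C) = 2.520059
t = 2.520059 / 0.07 = 36.00 years

36.00


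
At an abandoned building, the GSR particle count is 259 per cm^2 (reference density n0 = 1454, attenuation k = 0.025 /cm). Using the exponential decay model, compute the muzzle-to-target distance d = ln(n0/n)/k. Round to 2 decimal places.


GSR distance calculation:
n0/n = 1454 / 259 = 5.6139
ln(n0/n) = 1.725246
d = 1.725246 / 0.025 = 69.01 cm

69.01


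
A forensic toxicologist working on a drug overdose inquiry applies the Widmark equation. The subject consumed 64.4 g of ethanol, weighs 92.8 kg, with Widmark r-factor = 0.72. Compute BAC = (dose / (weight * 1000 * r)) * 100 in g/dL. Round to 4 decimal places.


Applying the Widmark formula:
BAC = (dose_g / (body_wt * 1000 * r)) * 100
Denominator = 92.8 * 1000 * 0.72 = 66816
BAC = (64.4 / 66816) * 100
BAC = 0.0964 g/dL

0.0964


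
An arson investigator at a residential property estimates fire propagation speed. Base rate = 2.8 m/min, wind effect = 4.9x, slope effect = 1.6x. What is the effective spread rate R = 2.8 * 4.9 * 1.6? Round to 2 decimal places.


Fire spread rate calculation:
R = R0 * wind_factor * slope_factor
= 2.8 * 4.9 * 1.6
= 13.72 * 1.6
= 21.95 m/min

21.95


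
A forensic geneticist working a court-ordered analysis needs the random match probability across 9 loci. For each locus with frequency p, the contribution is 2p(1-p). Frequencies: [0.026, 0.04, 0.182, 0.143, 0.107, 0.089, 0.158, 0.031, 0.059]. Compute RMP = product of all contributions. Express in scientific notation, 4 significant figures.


Computing RMP for 9 loci:
Locus 1: 2 * 0.026 * 0.974 = 0.050648
Locus 2: 2 * 0.04 * 0.96 = 0.0768
Locus 3: 2 * 0.182 * 0.818 = 0.297752
Locus 4: 2 * 0.143 * 0.857 = 0.245102
Locus 5: 2 * 0.107 * 0.893 = 0.191102
Locus 6: 2 * 0.089 * 0.911 = 0.162158
Locus 7: 2 * 0.158 * 0.842 = 0.266072
Locus 8: 2 * 0.031 * 0.969 = 0.060078
Locus 9: 2 * 0.059 * 0.941 = 0.111038
RMP = 1.561e-08

1.561e-08


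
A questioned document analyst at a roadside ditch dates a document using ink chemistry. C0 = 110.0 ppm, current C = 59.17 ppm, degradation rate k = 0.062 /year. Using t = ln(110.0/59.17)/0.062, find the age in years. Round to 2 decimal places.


Document age estimation:
C0/C = 110.0 / 59.17 = 1.85905
ln(C0/C) = 0.620066
t = 0.620066 / 0.062 = 10.00 years

10.00


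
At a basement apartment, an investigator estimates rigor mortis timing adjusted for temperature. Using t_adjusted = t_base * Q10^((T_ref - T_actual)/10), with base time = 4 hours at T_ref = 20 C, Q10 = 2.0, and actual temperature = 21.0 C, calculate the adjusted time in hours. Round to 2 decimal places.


Rigor mortis time adjustment:
Exponent = (T_ref - T_actual) / 10 = (20 - 21.0) / 10 = -0.1
Q10 factor = 2.0^-0.1 = 0.93303
t_adjusted = 4 * 0.93303 = 3.73 hours

3.73


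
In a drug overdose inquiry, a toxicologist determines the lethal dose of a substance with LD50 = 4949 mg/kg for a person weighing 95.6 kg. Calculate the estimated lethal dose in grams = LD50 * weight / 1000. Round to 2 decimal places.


Lethal dose calculation:
Lethal dose = LD50 * body_weight / 1000
= 4949 * 95.6 / 1000
= 473124.4 / 1000
= 473.12 g

473.12


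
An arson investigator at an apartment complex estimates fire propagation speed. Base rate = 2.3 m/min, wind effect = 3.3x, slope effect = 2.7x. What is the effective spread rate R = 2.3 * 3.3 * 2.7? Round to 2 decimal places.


Fire spread rate calculation:
R = R0 * wind_factor * slope_factor
= 2.3 * 3.3 * 2.7
= 7.59 * 2.7
= 20.49 m/min

20.49


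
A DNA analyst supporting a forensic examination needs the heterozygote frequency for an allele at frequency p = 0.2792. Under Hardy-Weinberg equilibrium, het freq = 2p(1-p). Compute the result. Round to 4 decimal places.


Hardy-Weinberg heterozygote frequency:
q = 1 - p = 1 - 0.2792 = 0.7208
2pq = 2 * 0.2792 * 0.7208 = 0.4025

0.4025


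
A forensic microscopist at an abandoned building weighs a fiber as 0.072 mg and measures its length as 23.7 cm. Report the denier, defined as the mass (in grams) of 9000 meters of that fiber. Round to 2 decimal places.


Denier calculation:
Mass in grams = 0.072 mg / 1000 = 0.000072 g
Length in meters = 23.7 cm / 100 = 0.237 m
Linear density = mass / length = 0.000072 / 0.237 = 0.0003038 g/m
Denier = (g/m) * 9000 = 0.0003038 * 9000 = 2.73

2.73


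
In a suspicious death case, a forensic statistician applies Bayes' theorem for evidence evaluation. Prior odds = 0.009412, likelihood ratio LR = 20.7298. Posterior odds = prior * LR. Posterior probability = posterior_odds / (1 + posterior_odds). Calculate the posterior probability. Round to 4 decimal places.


Bayesian evidence evaluation:
Posterior odds = prior_odds * LR = 0.009412 * 20.7298 = 0.1951089
Posterior probability = posterior_odds / (1 + posterior_odds)
= 0.1951089 / (1 + 0.1951089)
= 0.1951089 / 1.1951089
= 0.1633

0.1633


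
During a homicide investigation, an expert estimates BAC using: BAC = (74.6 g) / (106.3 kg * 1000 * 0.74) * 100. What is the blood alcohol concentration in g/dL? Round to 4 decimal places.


Applying the Widmark formula:
BAC = (dose_g / (body_wt * 1000 * r)) * 100
Denominator = 106.3 * 1000 * 0.74 = 78662
BAC = (74.6 / 78662) * 100
BAC = 0.0948 g/dL

0.0948


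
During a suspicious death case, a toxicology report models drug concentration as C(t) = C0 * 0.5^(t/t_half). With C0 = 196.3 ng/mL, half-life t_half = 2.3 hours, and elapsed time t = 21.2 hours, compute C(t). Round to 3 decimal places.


Drug concentration decay:
Number of half-lives = t / t_half = 21.2 / 2.3 = 9.217391
Decay factor = 0.5^9.217391 = 0.00167992
C(t) = 196.3 * 0.00167992 = 0.330 ng/mL

0.330


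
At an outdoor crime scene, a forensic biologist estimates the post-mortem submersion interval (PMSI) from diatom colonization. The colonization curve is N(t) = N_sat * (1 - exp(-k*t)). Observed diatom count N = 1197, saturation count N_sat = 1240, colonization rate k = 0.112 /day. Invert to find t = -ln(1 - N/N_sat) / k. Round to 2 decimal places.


PMSI from diatom colonization curve:
N / N_sat = 1197 / 1240 = 0.965323
1 - N/N_sat = 0.034677
ln(1 - N/N_sat) = -3.361679
t = -ln(1 - N/N_sat) / k = -(-3.361679) / 0.112 = 30.01 days

30.01


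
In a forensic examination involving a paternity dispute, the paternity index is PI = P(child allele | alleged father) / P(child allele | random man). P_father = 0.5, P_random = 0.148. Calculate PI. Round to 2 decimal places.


Paternity Index calculation:
PI = P(allele|father) / P(allele|random)
PI = 0.5 / 0.148
PI = 3.38

3.38


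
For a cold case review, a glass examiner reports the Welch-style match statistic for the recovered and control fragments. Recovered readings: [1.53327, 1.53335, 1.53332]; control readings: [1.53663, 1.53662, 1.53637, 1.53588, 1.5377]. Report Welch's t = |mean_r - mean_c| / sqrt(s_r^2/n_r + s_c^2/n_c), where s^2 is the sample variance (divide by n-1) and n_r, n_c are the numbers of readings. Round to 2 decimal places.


Welch's t-criterion for glass RI comparison:
Recovered mean = sum / n_r = 4.59994 / 3 = 1.5333133
Control mean = sum / n_c = 7.6832 / 5 = 1.53664
Recovered sample variance s_r^2 = 1.63333e-09
Control sample variance s_c^2 = 4.4365e-07
Welch SE (unpooled) = sqrt(s_r^2/n_r + s_c^2/n_c) = sqrt(5.44444e-10 + 8.873e-08) = sqrt(8.92744e-08) = 0.000298788
|mean_r - mean_c| = 0.00332667
t = 0.00332667 / 0.000298788 = 11.13

11.13


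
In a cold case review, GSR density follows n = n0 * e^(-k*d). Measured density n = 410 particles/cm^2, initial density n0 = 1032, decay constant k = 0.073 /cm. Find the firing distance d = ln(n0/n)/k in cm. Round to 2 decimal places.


GSR distance calculation:
n0/n = 1032 / 410 = 2.517073
ln(n0/n) = 0.923097
d = 0.923097 / 0.073 = 12.65 cm

12.65


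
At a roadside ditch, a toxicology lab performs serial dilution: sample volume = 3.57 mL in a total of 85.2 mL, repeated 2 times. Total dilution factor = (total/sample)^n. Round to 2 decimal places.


Dilution factor calculation:
Single dilution = V_total / V_sample = 85.2 / 3.57 ≈ 23.865546
Number of dilutions = 2
Total DF = (85.2 / 3.57)^2 (full precision, rounded at the end) = 569.56

569.56


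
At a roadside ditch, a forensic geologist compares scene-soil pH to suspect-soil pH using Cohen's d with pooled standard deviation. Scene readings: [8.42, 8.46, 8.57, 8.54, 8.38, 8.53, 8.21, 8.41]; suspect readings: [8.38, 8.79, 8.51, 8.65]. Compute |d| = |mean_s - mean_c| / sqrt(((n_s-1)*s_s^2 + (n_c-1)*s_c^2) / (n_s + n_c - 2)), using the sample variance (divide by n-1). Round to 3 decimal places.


Pooled-variance Cohen's d for soil pH comparison:
Scene mean = 67.52 / 8 = 8.44
Suspect mean = 34.33 / 4 = 8.5825
Scene sample variance s_s^2 = 0.013314
Suspect sample variance s_c^2 = 0.031292
Pooled variance = ((n_s-1)*s_s^2 + (n_c-1)*s_c^2) / (n_s + n_c - 2) = 0.018707
Pooled SD = sqrt(0.018707) = 0.136774
Mean difference = -0.1425
|d| = |-0.1425| / 0.136774 = 1.042

1.042


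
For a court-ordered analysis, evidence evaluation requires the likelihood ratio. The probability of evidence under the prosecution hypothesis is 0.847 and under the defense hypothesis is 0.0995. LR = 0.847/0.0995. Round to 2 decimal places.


Likelihood ratio calculation:
LR = P(E|Hp) / P(E|Hd)
LR = 0.847 / 0.0995
LR = 8.51

8.51


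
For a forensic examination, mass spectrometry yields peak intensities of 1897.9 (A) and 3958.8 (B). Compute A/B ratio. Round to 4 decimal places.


Spectral peak ratio:
Peak A = 1897.9 counts
Peak B = 3958.8 counts
Ratio = 1897.9 / 3958.8 = 0.4794

0.4794


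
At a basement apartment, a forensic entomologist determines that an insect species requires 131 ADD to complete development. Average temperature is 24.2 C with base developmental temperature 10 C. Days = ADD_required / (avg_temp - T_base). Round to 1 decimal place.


Insect development time:
Effective temperature = avg_temp - T_base = 24.2 - 10 = 14.2 C
Days = ADD / effective_temp = 131 / 14.2 = 9.2 days

9.2


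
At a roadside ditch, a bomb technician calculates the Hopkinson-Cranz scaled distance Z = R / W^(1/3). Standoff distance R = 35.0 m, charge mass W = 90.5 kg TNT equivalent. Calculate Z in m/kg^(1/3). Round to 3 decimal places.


Scaled distance calculation:
W^(1/3) = 90.5^(1/3) = 4.489688
Z = R / W^(1/3) = 35.0 / 4.489688
Z = 7.796 m/kg^(1/3)

7.796


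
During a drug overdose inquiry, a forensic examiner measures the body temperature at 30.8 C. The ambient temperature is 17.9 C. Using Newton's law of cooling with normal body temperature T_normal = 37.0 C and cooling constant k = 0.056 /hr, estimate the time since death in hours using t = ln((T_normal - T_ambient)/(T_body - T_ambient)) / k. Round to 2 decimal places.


Using Newton's law of cooling:
t = ln((T_normal - T_ambient) / (T_body - T_ambient)) / k
T_normal - T_ambient = 19.1
T_body - T_ambient = 12.9
Ratio = 1.48062
ln(ratio) = 0.392461
t = 0.392461 / 0.056 = 7.01 hours

7.01


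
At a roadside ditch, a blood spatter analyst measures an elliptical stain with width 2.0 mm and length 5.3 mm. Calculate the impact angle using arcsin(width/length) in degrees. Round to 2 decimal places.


Blood spatter impact angle calculation:
width / length = 2.0 / 5.3 = 0.377358
angle = arcsin(0.377358)
angle = 22.17 degrees

22.17


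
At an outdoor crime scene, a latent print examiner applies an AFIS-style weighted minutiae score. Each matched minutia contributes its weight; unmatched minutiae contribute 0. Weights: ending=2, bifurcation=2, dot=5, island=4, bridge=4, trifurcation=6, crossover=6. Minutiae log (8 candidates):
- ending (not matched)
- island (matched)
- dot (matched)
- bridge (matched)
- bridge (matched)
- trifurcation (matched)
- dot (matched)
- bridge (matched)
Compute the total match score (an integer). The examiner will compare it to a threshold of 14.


Weighted minutiae match score:
  ending: not matched, +0
  island: matched, +4 (running total 4)
  dot: matched, +5 (running total 9)
  bridge: matched, +4 (running total 13)
  bridge: matched, +4 (running total 17)
  trifurcation: matched, +6 (running total 23)
  dot: matched, +5 (running total 28)
  bridge: matched, +4 (running total 32)
Total score = 32
Threshold = 14; verdict = identification

32


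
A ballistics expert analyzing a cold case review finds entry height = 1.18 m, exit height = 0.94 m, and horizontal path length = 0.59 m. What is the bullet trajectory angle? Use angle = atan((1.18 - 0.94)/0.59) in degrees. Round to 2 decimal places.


Bullet trajectory angle:
Height difference = 1.18 - 0.94 = 0.24 m
angle = atan(0.24 / 0.59)
angle = atan(0.40678)
angle = 22.14 degrees

22.14


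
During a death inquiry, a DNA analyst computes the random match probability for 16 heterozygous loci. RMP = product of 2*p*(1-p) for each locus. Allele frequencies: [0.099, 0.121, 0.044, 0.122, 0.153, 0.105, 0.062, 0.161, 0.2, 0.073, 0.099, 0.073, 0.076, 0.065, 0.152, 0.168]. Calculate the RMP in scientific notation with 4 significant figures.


Computing RMP for 16 loci:
Locus 1: 2 * 0.099 * 0.901 = 0.178398
Locus 2: 2 * 0.121 * 0.879 = 0.212718
Locus 3: 2 * 0.044 * 0.956 = 0.084128
Locus 4: 2 * 0.122 * 0.878 = 0.214232
Locus 5: 2 * 0.153 * 0.847 = 0.259182
Locus 6: 2 * 0.105 * 0.895 = 0.18795
Locus 7: 2 * 0.062 * 0.938 = 0.116312
Locus 8: 2 * 0.161 * 0.839 = 0.270158
Locus 9: 2 * 0.2 * 0.8 = 0.32
Locus 10: 2 * 0.073 * 0.927 = 0.135342
Locus 11: 2 * 0.099 * 0.901 = 0.178398
Locus 12: 2 * 0.073 * 0.927 = 0.135342
Locus 13: 2 * 0.076 * 0.924 = 0.140448
Locus 14: 2 * 0.065 * 0.935 = 0.12155
Locus 15: 2 * 0.152 * 0.848 = 0.257792
Locus 16: 2 * 0.168 * 0.832 = 0.279552
RMP = 1.347e-12

1.347e-12


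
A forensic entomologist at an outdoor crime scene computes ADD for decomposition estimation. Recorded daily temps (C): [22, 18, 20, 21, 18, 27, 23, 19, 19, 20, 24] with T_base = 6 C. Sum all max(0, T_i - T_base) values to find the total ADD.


Computing ADD day by day:
Day 1: max(0, 22 - 6) = 16
Day 2: max(0, 18 - 6) = 12
Day 3: max(0, 20 - 6) = 14
Day 4: max(0, 21 - 6) = 15
Day 5: max(0, 18 - 6) = 12
Day 6: max(0, 27 - 6) = 21
Day 7: max(0, 23 - 6) = 17
Day 8: max(0, 19 - 6) = 13
Day 9: max(0, 19 - 6) = 13
Day 10: max(0, 20 - 6) = 14
Day 11: max(0, 24 - 6) = 18
Total ADD = 165

165


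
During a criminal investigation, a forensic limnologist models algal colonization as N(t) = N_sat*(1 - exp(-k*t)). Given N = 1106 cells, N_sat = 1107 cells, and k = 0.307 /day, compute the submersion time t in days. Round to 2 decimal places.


PMSI from diatom colonization curve:
N / N_sat = 1106 / 1107 = 0.999097
1 - N/N_sat = 0.000903
ln(1 - N/N_sat) = -7.009788
t = -ln(1 - N/N_sat) / k = -(-7.009788) / 0.307 = 22.83 days

22.83


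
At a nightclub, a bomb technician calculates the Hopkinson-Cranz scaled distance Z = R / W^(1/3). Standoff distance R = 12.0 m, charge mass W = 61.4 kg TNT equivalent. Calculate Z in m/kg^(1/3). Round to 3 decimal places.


Scaled distance calculation:
W^(1/3) = 61.4^(1/3) = 3.945083
Z = R / W^(1/3) = 12.0 / 3.945083
Z = 3.042 m/kg^(1/3)

3.042


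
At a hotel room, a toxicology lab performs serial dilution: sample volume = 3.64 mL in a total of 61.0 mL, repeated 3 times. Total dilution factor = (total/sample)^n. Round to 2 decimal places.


Dilution factor calculation:
Single dilution = V_total / V_sample = 61.0 / 3.64 ≈ 16.758242
Number of dilutions = 3
Total DF = (61.0 / 3.64)^3 (full precision, rounded at the end) = 4706.36

4706.36


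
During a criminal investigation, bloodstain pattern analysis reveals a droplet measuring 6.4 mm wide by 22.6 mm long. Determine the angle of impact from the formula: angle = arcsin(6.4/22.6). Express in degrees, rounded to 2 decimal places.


Blood spatter impact angle calculation:
width / length = 6.4 / 22.6 = 0.283186
angle = arcsin(0.283186)
angle = 16.45 degrees

16.45


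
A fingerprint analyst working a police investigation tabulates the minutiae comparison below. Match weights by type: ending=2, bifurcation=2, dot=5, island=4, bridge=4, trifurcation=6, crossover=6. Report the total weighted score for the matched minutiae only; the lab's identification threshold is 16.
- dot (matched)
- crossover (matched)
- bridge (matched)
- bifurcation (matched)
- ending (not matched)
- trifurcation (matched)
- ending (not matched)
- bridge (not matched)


Weighted minutiae match score:
  dot: matched, +5 (running total 5)
  crossover: matched, +6 (running total 11)
  bridge: matched, +4 (running total 15)
  bifurcation: matched, +2 (running total 17)
  ending: not matched, +0
  trifurcation: matched, +6 (running total 23)
  ending: not matched, +0
  bridge: not matched, +0
Total score = 23
Threshold = 16; verdict = identification

23


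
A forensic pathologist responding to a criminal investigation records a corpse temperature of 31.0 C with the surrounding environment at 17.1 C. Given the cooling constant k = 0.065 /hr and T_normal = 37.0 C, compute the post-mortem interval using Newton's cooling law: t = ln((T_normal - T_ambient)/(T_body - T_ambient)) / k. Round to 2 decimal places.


Using Newton's law of cooling:
t = ln((T_normal - T_ambient) / (T_body - T_ambient)) / k
T_normal - T_ambient = 19.9
T_body - T_ambient = 13.9
Ratio = 1.431655
ln(ratio) = 0.358831
t = 0.358831 / 0.065 = 5.52 hours

5.52


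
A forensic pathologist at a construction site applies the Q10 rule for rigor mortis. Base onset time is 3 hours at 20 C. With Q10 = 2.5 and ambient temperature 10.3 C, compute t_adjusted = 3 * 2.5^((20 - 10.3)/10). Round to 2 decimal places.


Rigor mortis time adjustment:
Exponent = (T_ref - T_actual) / 10 = (20 - 10.3) / 10 = 0.97
Q10 factor = 2.5^0.97 = 2.43221
t_adjusted = 3 * 2.43221 = 7.30 hours

7.30


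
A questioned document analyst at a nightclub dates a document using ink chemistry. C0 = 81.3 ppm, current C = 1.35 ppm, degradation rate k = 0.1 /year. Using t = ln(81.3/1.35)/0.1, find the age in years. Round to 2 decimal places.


Document age estimation:
C0/C = 81.3 / 1.35 = 60.222222
ln(C0/C) = 4.098041
t = 4.098041 / 0.1 = 40.98 years

40.98


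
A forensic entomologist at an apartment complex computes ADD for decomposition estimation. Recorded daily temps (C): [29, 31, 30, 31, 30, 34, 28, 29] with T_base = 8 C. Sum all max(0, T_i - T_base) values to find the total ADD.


Computing ADD day by day:
Day 1: max(0, 29 - 8) = 21
Day 2: max(0, 31 - 8) = 23
Day 3: max(0, 30 - 8) = 22
Day 4: max(0, 31 - 8) = 23
Day 5: max(0, 30 - 8) = 22
Day 6: max(0, 34 - 8) = 26
Day 7: max(0, 28 - 8) = 20
Day 8: max(0, 29 - 8) = 21
Total ADD = 178

178


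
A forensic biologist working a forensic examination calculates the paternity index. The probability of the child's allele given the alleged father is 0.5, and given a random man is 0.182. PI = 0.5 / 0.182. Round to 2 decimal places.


Paternity Index calculation:
PI = P(allele|father) / P(allele|random)
PI = 0.5 / 0.182
PI = 2.75

2.75


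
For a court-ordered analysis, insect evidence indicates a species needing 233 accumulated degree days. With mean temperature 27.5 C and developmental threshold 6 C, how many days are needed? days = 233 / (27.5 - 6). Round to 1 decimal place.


Insect development time:
Effective temperature = avg_temp - T_base = 27.5 - 6 = 21.5 C
Days = ADD / effective_temp = 233 / 21.5 = 10.8 days

10.8


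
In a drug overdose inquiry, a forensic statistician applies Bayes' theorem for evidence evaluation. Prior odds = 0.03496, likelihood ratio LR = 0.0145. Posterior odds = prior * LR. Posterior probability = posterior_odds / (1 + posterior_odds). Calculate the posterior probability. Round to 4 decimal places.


Bayesian evidence evaluation:
Posterior odds = prior_odds * LR = 0.03496 * 0.0145 = 0.00050692
Posterior probability = posterior_odds / (1 + posterior_odds)
= 0.00050692 / (1 + 0.00050692)
= 0.00050692 / 1.00050692
= 0.0005

0.0005


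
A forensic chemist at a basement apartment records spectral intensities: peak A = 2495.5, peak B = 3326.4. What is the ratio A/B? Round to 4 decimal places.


Spectral peak ratio:
Peak A = 2495.5 counts
Peak B = 3326.4 counts
Ratio = 2495.5 / 3326.4 = 0.7502

0.7502


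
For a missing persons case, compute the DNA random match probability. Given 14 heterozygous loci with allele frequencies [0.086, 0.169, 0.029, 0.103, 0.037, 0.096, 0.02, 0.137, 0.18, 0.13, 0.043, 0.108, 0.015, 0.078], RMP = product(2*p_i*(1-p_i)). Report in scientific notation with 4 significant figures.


Computing RMP for 14 loci:
Locus 1: 2 * 0.086 * 0.914 = 0.157208
Locus 2: 2 * 0.169 * 0.831 = 0.280878
Locus 3: 2 * 0.029 * 0.971 = 0.056318
Locus 4: 2 * 0.103 * 0.897 = 0.184782
Locus 5: 2 * 0.037 * 0.963 = 0.071262
Locus 6: 2 * 0.096 * 0.904 = 0.173568
Locus 7: 2 * 0.02 * 0.98 = 0.0392
Locus 8: 2 * 0.137 * 0.863 = 0.236462
Locus 9: 2 * 0.18 * 0.82 = 0.2952
Locus 10: 2 * 0.13 * 0.87 = 0.2262
Locus 11: 2 * 0.043 * 0.957 = 0.082302
Locus 12: 2 * 0.108 * 0.892 = 0.192672
Locus 13: 2 * 0.015 * 0.985 = 0.02955
Locus 14: 2 * 0.078 * 0.922 = 0.143832
RMP = 2.371e-13

2.371e-13


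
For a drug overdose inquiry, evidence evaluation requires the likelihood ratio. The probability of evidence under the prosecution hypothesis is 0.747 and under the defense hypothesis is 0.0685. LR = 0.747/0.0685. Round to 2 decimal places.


Likelihood ratio calculation:
LR = P(E|Hp) / P(E|Hd)
LR = 0.747 / 0.0685
LR = 10.91

10.91


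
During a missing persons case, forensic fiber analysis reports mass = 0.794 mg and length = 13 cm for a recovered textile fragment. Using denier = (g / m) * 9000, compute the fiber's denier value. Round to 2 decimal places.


Denier calculation:
Mass in grams = 0.794 mg / 1000 = 0.000794 g
Length in meters = 13 cm / 100 = 0.13 m
Linear density = mass / length = 0.000794 / 0.13 = 0.00610769 g/m
Denier = (g/m) * 9000 = 0.00610769 * 9000 = 54.97

54.97


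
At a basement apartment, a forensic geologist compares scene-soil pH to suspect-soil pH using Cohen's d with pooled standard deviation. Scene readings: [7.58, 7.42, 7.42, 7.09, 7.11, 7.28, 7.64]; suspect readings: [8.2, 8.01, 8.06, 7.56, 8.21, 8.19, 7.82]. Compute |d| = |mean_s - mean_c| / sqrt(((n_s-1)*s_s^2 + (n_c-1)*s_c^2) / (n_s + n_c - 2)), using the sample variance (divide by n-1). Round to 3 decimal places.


Pooled-variance Cohen's d for soil pH comparison:
Scene mean = 51.54 / 7 = 7.362857
Suspect mean = 56.05 / 7 = 8.007143
Scene sample variance s_s^2 = 0.045957
Suspect sample variance s_c^2 = 0.058257
Pooled variance = ((n_s-1)*s_s^2 + (n_c-1)*s_c^2) / (n_s + n_c - 2) = 0.052107
Pooled SD = sqrt(0.052107) = 0.22827
Mean difference = -0.644286
|d| = |-0.644286| / 0.22827 = 2.822

2.822


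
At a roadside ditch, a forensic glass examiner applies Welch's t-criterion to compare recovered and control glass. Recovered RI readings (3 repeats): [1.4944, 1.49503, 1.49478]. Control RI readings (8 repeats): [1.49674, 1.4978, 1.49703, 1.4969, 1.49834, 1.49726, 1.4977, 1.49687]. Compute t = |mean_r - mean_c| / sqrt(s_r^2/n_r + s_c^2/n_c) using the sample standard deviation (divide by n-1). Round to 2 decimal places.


Welch's t-criterion for glass RI comparison:
Recovered mean = sum / n_r = 4.48421 / 3 = 1.4947367
Control mean = sum / n_c = 11.97864 / 8 = 1.49733
Recovered sample variance s_r^2 = 1.00633e-07
Control sample variance s_c^2 = 3.16771e-07
Welch SE (unpooled) = sqrt(s_r^2/n_r + s_c^2/n_c) = sqrt(3.35444e-08 + 3.95964e-08) = sqrt(7.31408e-08) = 0.000270446
|mean_r - mean_c| = 0.00259333
t = 0.00259333 / 0.000270446 = 9.59

9.59


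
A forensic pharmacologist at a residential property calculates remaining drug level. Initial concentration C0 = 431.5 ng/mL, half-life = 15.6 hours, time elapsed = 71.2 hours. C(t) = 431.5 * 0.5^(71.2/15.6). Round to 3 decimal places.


Drug concentration decay:
Number of half-lives = t / t_half = 71.2 / 15.6 = 4.564103
Decay factor = 0.5^4.564103 = 0.04227349
C(t) = 431.5 * 0.04227349 = 18.241 ng/mL

18.241


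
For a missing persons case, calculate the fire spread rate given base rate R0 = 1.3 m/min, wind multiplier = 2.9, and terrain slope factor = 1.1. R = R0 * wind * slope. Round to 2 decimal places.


Fire spread rate calculation:
R = R0 * wind_factor * slope_factor
= 1.3 * 2.9 * 1.1
= 3.77 * 1.1
= 4.15 m/min

4.15


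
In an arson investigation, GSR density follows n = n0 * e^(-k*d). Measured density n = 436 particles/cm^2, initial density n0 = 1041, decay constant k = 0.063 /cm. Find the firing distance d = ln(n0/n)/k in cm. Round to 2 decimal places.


GSR distance calculation:
n0/n = 1041 / 436 = 2.387615
ln(n0/n) = 0.870295
d = 0.870295 / 0.063 = 13.81 cm

13.81


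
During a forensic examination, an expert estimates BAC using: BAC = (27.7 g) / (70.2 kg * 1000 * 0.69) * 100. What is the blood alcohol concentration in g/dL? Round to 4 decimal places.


Applying the Widmark formula:
BAC = (dose_g / (body_wt * 1000 * r)) * 100
Denominator = 70.2 * 1000 * 0.69 = 48438
BAC = (27.7 / 48438) * 100
BAC = 0.0572 g/dL

0.0572


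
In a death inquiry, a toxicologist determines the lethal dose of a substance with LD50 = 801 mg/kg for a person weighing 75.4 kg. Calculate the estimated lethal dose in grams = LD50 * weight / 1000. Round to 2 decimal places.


Lethal dose calculation:
Lethal dose = LD50 * body_weight / 1000
= 801 * 75.4 / 1000
= 60395.4 / 1000
= 60.40 g

60.40


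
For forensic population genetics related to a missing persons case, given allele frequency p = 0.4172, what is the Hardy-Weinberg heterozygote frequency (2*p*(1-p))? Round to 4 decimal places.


Hardy-Weinberg heterozygote frequency:
q = 1 - p = 1 - 0.4172 = 0.5828
2pq = 2 * 0.4172 * 0.5828 = 0.4863

0.4863


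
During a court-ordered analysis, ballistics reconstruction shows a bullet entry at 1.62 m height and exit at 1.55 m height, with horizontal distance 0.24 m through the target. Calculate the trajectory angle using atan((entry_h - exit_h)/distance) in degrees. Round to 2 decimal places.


Bullet trajectory angle:
Height difference = 1.62 - 1.55 = 0.07 m
angle = atan(0.07 / 0.24)
angle = atan(0.291667)
angle = 16.26 degrees

16.26


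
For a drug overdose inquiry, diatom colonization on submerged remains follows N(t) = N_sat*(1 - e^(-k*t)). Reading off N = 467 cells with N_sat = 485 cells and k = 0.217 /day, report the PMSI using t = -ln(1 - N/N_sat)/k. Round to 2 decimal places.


PMSI from diatom colonization curve:
N / N_sat = 467 / 485 = 0.962887
1 - N/N_sat = 0.037113
ln(1 - N/N_sat) = -3.293788
t = -ln(1 - N/N_sat) / k = -(-3.293788) / 0.217 = 15.18 days

15.18


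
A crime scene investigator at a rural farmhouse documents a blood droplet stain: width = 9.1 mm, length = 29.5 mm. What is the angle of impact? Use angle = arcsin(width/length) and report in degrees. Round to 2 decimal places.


Blood spatter impact angle calculation:
width / length = 9.1 / 29.5 = 0.308475
angle = arcsin(0.308475)
angle = 17.97 degrees

17.97


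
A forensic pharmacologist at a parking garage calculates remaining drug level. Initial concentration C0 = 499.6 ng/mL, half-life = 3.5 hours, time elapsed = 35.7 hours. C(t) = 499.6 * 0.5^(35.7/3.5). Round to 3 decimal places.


Drug concentration decay:
Number of half-lives = t / t_half = 35.7 / 3.5 = 10.2
Decay factor = 0.5^10.2 = 0.00085015
C(t) = 499.6 * 0.00085015 = 0.425 ng/mL

0.425


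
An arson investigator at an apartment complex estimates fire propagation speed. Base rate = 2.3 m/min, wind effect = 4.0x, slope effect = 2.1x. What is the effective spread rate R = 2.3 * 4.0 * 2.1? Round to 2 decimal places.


Fire spread rate calculation:
R = R0 * wind_factor * slope_factor
= 2.3 * 4.0 * 2.1
= 9.2 * 2.1
= 19.32 m/min

19.32


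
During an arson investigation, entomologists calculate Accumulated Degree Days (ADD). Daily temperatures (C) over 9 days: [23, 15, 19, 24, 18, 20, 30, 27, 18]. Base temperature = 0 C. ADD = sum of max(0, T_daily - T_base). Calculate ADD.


Computing ADD day by day:
Day 1: max(0, 23 - 0) = 23
Day 2: max(0, 15 - 0) = 15
Day 3: max(0, 19 - 0) = 19
Day 4: max(0, 24 - 0) = 24
Day 5: max(0, 18 - 0) = 18
Day 6: max(0, 20 - 0) = 20
Day 7: max(0, 30 - 0) = 30
Day 8: max(0, 27 - 0) = 27
Day 9: max(0, 18 - 0) = 18
Total ADD = 194

194


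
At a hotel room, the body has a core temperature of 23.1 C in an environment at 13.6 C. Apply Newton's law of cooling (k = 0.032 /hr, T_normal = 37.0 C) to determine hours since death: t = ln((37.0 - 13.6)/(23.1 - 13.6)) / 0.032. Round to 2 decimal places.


Using Newton's law of cooling:
t = ln((T_normal - T_ambient) / (T_body - T_ambient)) / k
T_normal - T_ambient = 23.4
T_body - T_ambient = 9.5
Ratio = 2.463158
ln(ratio) = 0.901444
t = 0.901444 / 0.032 = 28.17 hours

28.17


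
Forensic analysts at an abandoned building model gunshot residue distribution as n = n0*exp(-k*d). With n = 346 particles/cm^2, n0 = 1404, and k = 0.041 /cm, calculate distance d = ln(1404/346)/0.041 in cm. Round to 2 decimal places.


GSR distance calculation:
n0/n = 1404 / 346 = 4.057803
ln(n0/n) = 1.400642
d = 1.400642 / 0.041 = 34.16 cm

34.16


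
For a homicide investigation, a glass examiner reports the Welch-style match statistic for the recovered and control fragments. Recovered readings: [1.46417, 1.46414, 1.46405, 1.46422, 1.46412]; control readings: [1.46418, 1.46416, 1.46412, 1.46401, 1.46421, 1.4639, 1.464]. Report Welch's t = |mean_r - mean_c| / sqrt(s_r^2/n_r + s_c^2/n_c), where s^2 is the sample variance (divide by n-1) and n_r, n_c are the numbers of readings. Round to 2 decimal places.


Welch's t-criterion for glass RI comparison:
Recovered mean = sum / n_r = 7.3207 / 5 = 1.46414
Control mean = sum / n_c = 10.24858 / 7 = 1.4640829
Recovered sample variance s_r^2 = 3.95e-09
Control sample variance s_c^2 = 1.30905e-08
Welch SE (unpooled) = sqrt(s_r^2/n_r + s_c^2/n_c) = sqrt(7.9e-10 + 1.87007e-09) = sqrt(2.66007e-09) = 5.15759e-05
|mean_r - mean_c| = 5.71429e-05
t = 5.71429e-05 / 5.15759e-05 = 1.11

1.11


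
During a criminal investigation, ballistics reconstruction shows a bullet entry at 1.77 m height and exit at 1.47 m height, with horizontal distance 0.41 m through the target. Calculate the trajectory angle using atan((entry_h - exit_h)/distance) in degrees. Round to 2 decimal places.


Bullet trajectory angle:
Height difference = 1.77 - 1.47 = 0.3 m
angle = atan(0.3 / 0.41)
angle = atan(0.731707)
angle = 36.19 degrees

36.19


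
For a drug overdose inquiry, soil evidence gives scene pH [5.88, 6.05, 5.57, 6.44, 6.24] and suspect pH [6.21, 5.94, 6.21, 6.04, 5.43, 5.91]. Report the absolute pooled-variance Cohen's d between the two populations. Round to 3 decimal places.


Pooled-variance Cohen's d for soil pH comparison:
Scene mean = 30.18 / 5 = 6.036
Suspect mean = 35.74 / 6 = 5.956667
Scene sample variance s_s^2 = 0.11163
Suspect sample variance s_c^2 = 0.083027
Pooled variance = ((n_s-1)*s_s^2 + (n_c-1)*s_c^2) / (n_s + n_c - 2) = 0.095739
Pooled SD = sqrt(0.095739) = 0.309417
Mean difference = 0.079333
|d| = |0.079333| / 0.309417 = 0.256

0.256
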